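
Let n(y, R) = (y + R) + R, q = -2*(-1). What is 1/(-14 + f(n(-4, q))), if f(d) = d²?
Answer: -1/14 ≈ -0.071429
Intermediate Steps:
q = 2
n(y, R) = y + 2*R (n(y, R) = (R + y) + R = y + 2*R)
1/(-14 + f(n(-4, q))) = 1/(-14 + (-4 + 2*2)²) = 1/(-14 + (-4 + 4)²) = 1/(-14 + 0²) = 1/(-14 + 0) = 1/(-14) = -1/14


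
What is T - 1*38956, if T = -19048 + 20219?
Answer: -37785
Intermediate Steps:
T = 1171
T - 1*38956 = 1171 - 1*38956 = 1171 - 38956 = -37785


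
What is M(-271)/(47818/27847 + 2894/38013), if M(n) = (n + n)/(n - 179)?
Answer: 95622170327/142372113900 ≈ 0.67164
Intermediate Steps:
M(n) = 2*n/(-179 + n) (M(n) = (2*n)/(-179 + n) = 2*n/(-179 + n))
M(-271)/(47818/27847 + 2894/38013) = (2*(-271)/(-179 - 271))/(47818/27847 + 2894/38013) = (2*(-271)/(-450))/(47818*(1/27847) + 2894*(1/38013)) = (2*(-271)*(-1/450))/(47818/27847 + 2894/38013) = 271/(225*(1898294852/1058548011)) = (271/225)*(1058548011/1898294852) = 95622170327/142372113900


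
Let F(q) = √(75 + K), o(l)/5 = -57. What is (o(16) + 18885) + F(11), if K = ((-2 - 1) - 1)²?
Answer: 18600 + √91 ≈ 18610.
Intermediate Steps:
o(l) = -285 (o(l) = 5*(-57) = -285)
K = 16 (K = (-3 - 1)² = (-4)² = 16)
F(q) = √91 (F(q) = √(75 + 16) = √91)
(o(16) + 18885) + F(11) = (-285 + 18885) + √91 = 18600 + √91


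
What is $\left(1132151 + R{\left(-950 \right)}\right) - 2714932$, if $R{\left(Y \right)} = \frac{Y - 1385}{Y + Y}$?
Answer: $- \frac{601456313}{380} \approx -1.5828 \cdot 10^{6}$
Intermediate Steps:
$R{\left(Y \right)} = \frac{-1385 + Y}{2 Y}$
$\left(1132151 + R{\left(-950 \right)}\right) - 2714932 = \left(1132151 + \frac{-1385 - 950}{2 \left(-950\right)}\right) - 2714932 = \left(1132151 + \frac{1}{2} \left(- \frac{1}{950}\right) \left(-2335\right)\right) - 2714932 = \left(1132151 + \frac{467}{380}\right) - 2714932 = \frac{430217847}{380} - 2714932 = - \frac{601456313}{380}$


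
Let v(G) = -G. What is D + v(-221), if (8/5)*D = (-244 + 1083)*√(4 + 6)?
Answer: 221 + 4195*√10/8 ≈ 1879.2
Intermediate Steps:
D = 4195*√10/8 (D = 5*((-244 + 1083)*√(4 + 6))/8 = 5*(839*√10)/8 = 4195*√10/8 ≈ 1658.2)
D + v(-221) = 4195*√10/8 - 1*(-221) = 4195*√10/8 + 221 = 221 + 4195*√10/8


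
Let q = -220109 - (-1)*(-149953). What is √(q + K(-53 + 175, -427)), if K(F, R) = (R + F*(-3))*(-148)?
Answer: I*√252698 ≈ 502.69*I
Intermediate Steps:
K(F, R) = -148*R + 444*F (K(F, R) = (R - 3*F)*(-148) = -148*R + 444*F)
q = -370062 (q = -220109 - 1*149953 = -220109 - 149953 = -370062)
√(q + K(-53 + 175, -427)) = √(-370062 + (-148*(-427) + 444*(-53 + 175))) = √(-370062 + (63196 + 444*122)) = √(-370062 + (63196 + 54168)) = √(-370062 + 117364) = √(-252698) = I*√252698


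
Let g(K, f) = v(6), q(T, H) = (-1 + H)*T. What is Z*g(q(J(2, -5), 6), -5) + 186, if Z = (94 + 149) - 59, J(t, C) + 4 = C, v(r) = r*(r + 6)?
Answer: 13434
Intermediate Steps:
v(r) = r*(6 + r)
J(t, C) = -4 + C
q(T, H) = T*(-1 + H)
Z = 184 (Z = 243 - 59 = 184)
g(K, f) = 72 (g(K, f) = 6*(6 + 6) = 6*12 = 72)
Z*g(q(J(2, -5), 6), -5) + 186 = 184*72 + 186 = 13248 + 186 = 13434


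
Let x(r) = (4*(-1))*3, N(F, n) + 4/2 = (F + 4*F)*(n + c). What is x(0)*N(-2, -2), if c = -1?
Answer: -336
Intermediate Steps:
N(F, n) = -2 + 5*F*(-1 + n) (N(F, n) = -2 + (F + 4*F)*(n - 1) = -2 + (5*F)*(-1 + n) = -2 + 5*F*(-1 + n))
x(r) = -12 (x(r) = -4*3 = -12)
x(0)*N(-2, -2) = -12*(-2 - 5*(-2) + 5*(-2)*(-2)) = -12*(-2 + 10 + 20) = -12*28 = -336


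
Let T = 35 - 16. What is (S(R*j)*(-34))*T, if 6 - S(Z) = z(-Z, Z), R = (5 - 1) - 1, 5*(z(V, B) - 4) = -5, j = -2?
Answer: -1938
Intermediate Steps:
T = 19
z(V, B) = 3 (z(V, B) = 4 + (1/5)*(-5) = 4 - 1 = 3)
R = 3 (R = 4 - 1 = 3)
S(Z) = 3 (S(Z) = 6 - 1*3 = 6 - 3 = 3)
(S(R*j)*(-34))*T = (3*(-34))*19 = -102*19 = -1938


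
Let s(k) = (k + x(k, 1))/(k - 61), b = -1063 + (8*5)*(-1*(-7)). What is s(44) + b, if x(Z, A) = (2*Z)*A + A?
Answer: -13444/17 ≈ -790.82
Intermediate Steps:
b = -783 (b = -1063 + 40*7 = -1063 + 280 = -783)
x(Z, A) = A + 2*A*Z (x(Z, A) = 2*A*Z + A = A + 2*A*Z)
s(k) = (1 + 3*k)/(-61 + k) (s(k) = (k + 1*(1 + 2*k))/(k - 61) = (k + (1 + 2*k))/(-61 + k) = (1 + 3*k)/(-61 + k))
s(44) + b = (1 + 3*44)/(-61 + 44) - 783 = (1 + 132)/(-17) - 783 = -1/17*133 - 783 = -133/17 - 783 = -13444/17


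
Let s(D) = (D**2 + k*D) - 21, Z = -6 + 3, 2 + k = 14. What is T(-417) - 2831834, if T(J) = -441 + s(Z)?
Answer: -2832323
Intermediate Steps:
k = 12 (k = -2 + 14 = 12)
Z = -3
s(D) = -21 + D**2 + 12*D (s(D) = (D**2 + 12*D) - 21 = -21 + D**2 + 12*D)
T(J) = -489 (T(J) = -441 + (-21 + (-3)**2 + 12*(-3)) = -441 + (-21 + 9 - 36) = -441 - 48 = -489)
T(-417) - 2831834 = -489 - 2831834 = -2832323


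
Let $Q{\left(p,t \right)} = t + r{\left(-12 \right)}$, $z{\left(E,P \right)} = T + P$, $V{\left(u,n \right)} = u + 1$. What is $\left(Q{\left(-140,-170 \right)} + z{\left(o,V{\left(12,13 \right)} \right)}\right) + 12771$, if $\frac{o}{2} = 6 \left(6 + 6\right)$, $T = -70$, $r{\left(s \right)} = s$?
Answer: $12532$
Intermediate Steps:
$V{\left(u,n \right)} = 1 + u$
$o = 144$ ($o = 2 \cdot 6 \left(6 + 6\right) = 2 \cdot 6 \cdot 12 = 2 \cdot 72 = 144$)
$z{\left(E,P \right)} = -70 + P$
$Q{\left(p,t \right)} = -12 + t$ ($Q{\left(p,t \right)} = t - 12 = -12 + t$)
$\left(Q{\left(-140,-170 \right)} + z{\left(o,V{\left(12,13 \right)} \right)}\right) + 12771 = \left(\left(-12 - 170\right) + \left(-70 + \left(1 + 12\right)\right)\right) + 12771 = \left(-182 + \left(-70 + 13\right)\right) + 12771 = \left(-182 - 57\right) + 12771 = -239 + 12771 = 12532$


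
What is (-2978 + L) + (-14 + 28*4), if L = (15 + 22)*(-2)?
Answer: -2954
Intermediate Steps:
L = -74 (L = 37*(-2) = -74)
(-2978 + L) + (-14 + 28*4) = (-2978 - 74) + (-14 + 28*4) = -3052 + (-14 + 112) = -3052 + 98 = -2954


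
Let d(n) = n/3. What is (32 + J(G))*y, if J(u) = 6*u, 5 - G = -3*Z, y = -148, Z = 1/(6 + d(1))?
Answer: -182336/19 ≈ -9596.6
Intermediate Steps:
d(n) = n/3 (d(n) = n*(1/3) = n/3)
Z = 3/19 (Z = 1/(6 + (1/3)*1) = 1/(6 + 1/3) = 1/(19/3) = 3/19 ≈ 0.15789)
G = 104/19 (G = 5 - (-3)*3/19 = 5 - 1*(-9/19) = 5 + 9/19 = 104/19 ≈ 5.4737)
(32 + J(G))*y = (32 + 6*(104/19))*(-148) = (32 + 624/19)*(-148) = (1232/19)*(-148) = -182336/19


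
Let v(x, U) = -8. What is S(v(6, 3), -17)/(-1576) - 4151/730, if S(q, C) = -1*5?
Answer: -3269163/575240 ≈ -5.6831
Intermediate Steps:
S(q, C) = -5
S(v(6, 3), -17)/(-1576) - 4151/730 = -5/(-1576) - 4151/730 = -5*(-1/1576) - 4151*1/730 = 5/1576 - 4151/730 = -3269163/575240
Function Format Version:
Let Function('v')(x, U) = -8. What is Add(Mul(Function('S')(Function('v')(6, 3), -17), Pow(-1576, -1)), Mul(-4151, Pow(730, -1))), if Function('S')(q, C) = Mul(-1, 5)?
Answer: Rational(-3269163, 575240) ≈ -5.6831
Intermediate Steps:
Function('S')(q, C) = -5
Add(Mul(Function('S')(Function('v')(6, 3), -17), Pow(-1576, -1)), Mul(-4151, Pow(730, -1))) = Add(Mul(-5, Pow(-1576, -1)), Mul(-4151, Pow(730, -1))) = Add(Mul(-5, Rational(-1, 1576)), Mul(-4151, Rational(1, 730))) = Add(Rational(5, 1576), Rational(-4151, 730)) = Rational(-3269163, 575240)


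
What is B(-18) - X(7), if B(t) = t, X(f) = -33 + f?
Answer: 8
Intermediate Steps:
B(-18) - X(7) = -18 - (-33 + 7) = -18 - 1*(-26) = -18 + 26 = 8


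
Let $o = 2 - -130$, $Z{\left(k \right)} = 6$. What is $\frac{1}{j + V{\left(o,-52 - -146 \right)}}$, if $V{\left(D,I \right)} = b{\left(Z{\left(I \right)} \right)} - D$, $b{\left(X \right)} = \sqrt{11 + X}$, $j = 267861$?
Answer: $\frac{267729}{71678817424} - \frac{\sqrt{17}}{71678817424} \approx 3.7351 \cdot 10^{-6}$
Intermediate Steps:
$o = 132$ ($o = 2 + 130 = 132$)
$V{\left(D,I \right)} = \sqrt{17} - D$ ($V{\left(D,I \right)} = \sqrt{11 + 6} - D = \sqrt{17} - D$)
$\frac{1}{j + V{\left(o,-52 - -146 \right)}} = \frac{1}{267861 + \left(\sqrt{17} - 132\right)} = \frac{1}{267861 - \left(132 - \sqrt{17}\right)} = \frac{1}{267729 + \sqrt{17}}$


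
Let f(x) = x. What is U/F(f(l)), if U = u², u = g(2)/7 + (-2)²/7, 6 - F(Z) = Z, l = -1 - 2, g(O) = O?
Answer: 4/49 ≈ 0.081633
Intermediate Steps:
l = -3
F(Z) = 6 - Z
u = 6/7 (u = 2/7 + (-2)²/7 = 2*(⅐) + 4*(⅐) = 2/7 + 4/7 = 6/7 ≈ 0.85714)
U = 36/49 (U = (6/7)² = 36/49 ≈ 0.73469)
U/F(f(l)) = 36/(49*(6 - 1*(-3))) = 36/(49*(6 + 3)) = (36/49)/9 = (36/49)*(⅑) = 4/49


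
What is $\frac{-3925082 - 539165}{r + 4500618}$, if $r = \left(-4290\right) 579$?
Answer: $- \frac{4464247}{2016708} \approx -2.2136$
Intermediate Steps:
$r = -2483910$
$\frac{-3925082 - 539165}{r + 4500618} = \frac{-3925082 - 539165}{-2483910 + 4500618} = - \frac{4464247}{2016708}$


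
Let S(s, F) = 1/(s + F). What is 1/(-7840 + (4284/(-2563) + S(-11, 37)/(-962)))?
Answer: -64105756/502696281011 ≈ -0.00012752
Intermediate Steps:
S(s, F) = 1/(F + s)
1/(-7840 + (4284/(-2563) + S(-11, 37)/(-962))) = 1/(-7840 + (4284/(-2563) + 1/((37 - 11)*(-962)))) = 1/(-7840 + (4284*(-1/2563) - 1/962/26)) = 1/(-7840 + (-4284/2563 + (1/26)*(-1/962))) = 1/(-7840 + (-4284/2563 - 1/25012)) = 1/(-7840 - 107153971/64105756) = 1/(-502696281011/64105756) = -64105756/502696281011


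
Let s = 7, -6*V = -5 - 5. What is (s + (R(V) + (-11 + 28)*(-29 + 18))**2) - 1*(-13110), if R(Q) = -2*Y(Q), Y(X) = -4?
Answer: 45158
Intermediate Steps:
V = 5/3 (V = -(-5 - 5)/6 = -1/6*(-10) = 5/3 ≈ 1.6667)
R(Q) = 8 (R(Q) = -2*(-4) = 8)
(s + (R(V) + (-11 + 28)*(-29 + 18))**2) - 1*(-13110) = (7 + (8 + (-11 + 28)*(-29 + 18))**2) - 1*(-13110) = (7 + (8 + 17*(-11))**2) + 13110 = (7 + (8 - 187)**2) + 13110 = (7 + (-179)**2) + 13110 = (7 + 32041) + 13110 = 32048 + 13110 = 45158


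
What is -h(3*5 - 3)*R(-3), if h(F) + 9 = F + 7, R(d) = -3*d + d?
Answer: -60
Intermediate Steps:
R(d) = -2*d
h(F) = -2 + F (h(F) = -9 + (F + 7) = -9 + (7 + F) = -2 + F)
-h(3*5 - 3)*R(-3) = -(-2 + (3*5 - 3))*(-2*(-3)) = -(-2 + (15 - 3))*6 = -(-2 + 12)*6 = -10*6 = -1*60 = -60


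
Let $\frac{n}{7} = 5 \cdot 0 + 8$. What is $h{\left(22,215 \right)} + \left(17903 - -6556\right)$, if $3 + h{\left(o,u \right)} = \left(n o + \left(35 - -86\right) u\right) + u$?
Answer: $51918$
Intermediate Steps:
$n = 56$ ($n = 7 \left(5 \cdot 0 + 8\right) = 7 \left(0 + 8\right) = 7 \cdot 8 = 56$)
$h{\left(o,u \right)} = -3 + 56 o + 122 u$ ($h{\left(o,u \right)} = -3 + \left(\left(56 o + \left(35 - -86\right) u\right) + u\right) = -3 + \left(\left(56 o + \left(35 + 86\right) u\right) + u\right) = -3 + \left(\left(56 o + 121 u\right) + u\right) = -3 + \left(56 o + 122 u\right) = -3 + 56 o + 122 u$)
$h{\left(22,215 \right)} + \left(17903 - -6556\right) = \left(-3 + 56 \cdot 22 + 122 \cdot 215\right) + \left(17903 - -6556\right) = \left(-3 + 1232 + 26230\right) + \left(17903 + 6556\right) = 27459 + 24459 = 51918$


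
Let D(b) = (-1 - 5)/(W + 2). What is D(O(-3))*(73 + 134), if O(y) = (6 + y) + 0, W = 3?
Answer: -1242/5 ≈ -248.40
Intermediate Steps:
O(y) = 6 + y
D(b) = -6/5 (D(b) = (-1 - 5)/(3 + 2) = -6/5)
D(O(-3))*(73 + 134) = -6*(73 + 134)/5 = -6/5*207 = -1242/5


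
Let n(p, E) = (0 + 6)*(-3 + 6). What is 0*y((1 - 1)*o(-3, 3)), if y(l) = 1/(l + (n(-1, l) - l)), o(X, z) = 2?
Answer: 0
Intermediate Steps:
n(p, E) = 18 (n(p, E) = 6*3 = 18)
y(l) = 1/18 (y(l) = 1/(l + (18 - l)) = 1/18)
0*y((1 - 1)*o(-3, 3)) = 0*(1/18) = 0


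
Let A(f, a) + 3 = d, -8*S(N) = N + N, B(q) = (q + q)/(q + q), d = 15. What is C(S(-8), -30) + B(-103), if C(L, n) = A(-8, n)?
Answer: 13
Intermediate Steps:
B(q) = 1 (B(q) = (2*q)/((2*q)) = (2*q)*(1/(2*q)) = 1)
S(N) = -N/4 (S(N) = -(N + N)/8 = -N/4)
A(f, a) = 12 (A(f, a) = -3 + 15 = 12)
C(L, n) = 12
C(S(-8), -30) + B(-103) = 12 + 1 = 13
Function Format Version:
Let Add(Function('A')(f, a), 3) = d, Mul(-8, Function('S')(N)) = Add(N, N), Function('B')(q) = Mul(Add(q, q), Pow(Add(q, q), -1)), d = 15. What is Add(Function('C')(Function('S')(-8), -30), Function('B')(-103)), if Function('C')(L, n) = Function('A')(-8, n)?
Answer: 13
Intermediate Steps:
Function('B')(q) = 1 (Function('B')(q) = Mul(Mul(2, q), Pow(Mul(2, q), -1)) = Mul(Mul(2, q), Mul(Rational(1, 2), Pow(q, -1))) = 1)
Function('S')(N) = Mul(Rational(-1, 4), N) (Function('S')(N) = Mul(Rational(-1, 8), Add(N, N)) = Mul(Rational(-1, 8), Mul(2, N)) = Mul(Rational(-1, 4), N))
Function('A')(f, a) = 12 (Function('A')(f, a) = Add(-3, 15) = 12)
Function('C')(L, n) = 12
Add(Function('C')(Function('S')(-8), -30), Function('B')(-103)) = Add(12, 1) = 13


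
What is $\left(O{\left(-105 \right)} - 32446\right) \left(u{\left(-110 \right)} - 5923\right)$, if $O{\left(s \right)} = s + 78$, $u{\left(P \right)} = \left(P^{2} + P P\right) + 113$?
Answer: $-597178470$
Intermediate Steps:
$u{\left(P \right)} = 113 + 2 P^{2}$ ($u{\left(P \right)} = \left(P^{2} + P^{2}\right) + 113 = 2 P^{2} + 113 = 113 + 2 P^{2}$)
$O{\left(s \right)} = 78 + s$
$\left(O{\left(-105 \right)} - 32446\right) \left(u{\left(-110 \right)} - 5923\right) = \left(\left(78 - 105\right) - 32446\right) \left(\left(113 + 2 \left(-110\right)^{2}\right) - 5923\right) = \left(-27 - 32446\right) \left(\left(113 + 2 \cdot 12100\right) - 5923\right) = - 32473 \left(\left(113 + 24200\right) - 5923\right) = - 32473 \left(24313 - 5923\right) = \left(-32473\right) 18390 = -597178470$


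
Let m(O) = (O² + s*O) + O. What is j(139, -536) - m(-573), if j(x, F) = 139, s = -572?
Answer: -655373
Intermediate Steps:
m(O) = O² - 571*O (m(O) = (O² - 572*O) + O = O² - 571*O)
j(139, -536) - m(-573) = 139 - (-573)*(-571 - 573) = 139 - (-573)*(-1144) = 139 - 1*655512 = 139 - 655512 = -655373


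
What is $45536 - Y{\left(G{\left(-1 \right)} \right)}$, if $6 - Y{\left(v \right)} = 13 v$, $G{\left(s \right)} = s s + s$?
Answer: $45530$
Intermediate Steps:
$G{\left(s \right)} = s + s^{2}$ ($G{\left(s \right)} = s^{2} + s = s + s^{2}$)
$Y{\left(v \right)} = 6 - 13 v$
$45536 - Y{\left(G{\left(-1 \right)} \right)} = 45536 - \left(6 - 13 \left(- (1 - 1)\right)\right) = 45536 - \left(6 - 13 \left(\left(-1\right) 0\right)\right) = 45536 - \left(6 - 0\right) = 45536 - \left(6 + 0\right) = 45536 - 6 = 45530$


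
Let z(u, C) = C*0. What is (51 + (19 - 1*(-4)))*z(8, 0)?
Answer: 0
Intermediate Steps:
z(u, C) = 0
(51 + (19 - 1*(-4)))*z(8, 0) = (51 + (19 - 1*(-4)))*0 = (51 + (19 + 4))*0 = (51 + 23)*0 = 74*0 = 0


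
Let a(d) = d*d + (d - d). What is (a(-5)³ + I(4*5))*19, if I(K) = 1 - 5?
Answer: 296799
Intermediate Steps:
a(d) = d² (a(d) = d² + 0 = d²)
I(K) = -4
(a(-5)³ + I(4*5))*19 = (((-5)²)³ - 4)*19 = (25³ - 4)*19 = (15625 - 4)*19 = 15621*19 = 296799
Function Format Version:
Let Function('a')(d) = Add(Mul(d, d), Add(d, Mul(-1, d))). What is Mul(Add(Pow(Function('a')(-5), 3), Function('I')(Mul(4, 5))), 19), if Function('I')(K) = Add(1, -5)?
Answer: 296799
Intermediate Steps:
Function('a')(d) = Pow(d, 2) (Function('a')(d) = Add(Pow(d, 2), 0) = Pow(d, 2))
Function('I')(K) = -4
Mul(Add(Pow(Function('a')(-5), 3), Function('I')(Mul(4, 5))), 19) = Mul(Add(Pow(Pow(-5, 2), 3), -4), 19) = Mul(Add(Pow(25, 3), -4), 19) = Mul(Add(15625, -4), 19) = Mul(15621, 19) = 296799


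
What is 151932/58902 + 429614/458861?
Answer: 15836798880/4504638437 ≈ 3.5157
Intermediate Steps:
151932/58902 + 429614/458861 = 151932*(1/58902) + 429614*(1/458861) = 25322/9817 + 429614/458861 = 15836798880/4504638437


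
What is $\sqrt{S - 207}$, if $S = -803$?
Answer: $i \sqrt{1010} \approx 31.78 i$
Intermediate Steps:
$\sqrt{S - 207} = \sqrt{-803 - 207} = \sqrt{-1010} = i \sqrt{1010}$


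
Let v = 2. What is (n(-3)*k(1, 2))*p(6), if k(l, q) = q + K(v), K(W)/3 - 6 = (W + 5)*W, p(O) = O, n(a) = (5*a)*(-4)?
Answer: 22320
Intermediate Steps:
n(a) = -20*a
K(W) = 18 + 3*W*(5 + W) (K(W) = 18 + 3*((W + 5)*W) = 18 + 3*((5 + W)*W) = 18 + 3*(W*(5 + W)) = 18 + 3*W*(5 + W))
k(l, q) = 60 + q (k(l, q) = q + (18 + 3*2**2 + 15*2) = q + (18 + 3*4 + 30) = q + (18 + 12 + 30) = q + 60 = 60 + q)
(n(-3)*k(1, 2))*p(6) = ((-20*(-3))*(60 + 2))*6 = (60*62)*6 = 3720*6 = 22320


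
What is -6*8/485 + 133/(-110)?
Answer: -13957/10670 ≈ -1.3081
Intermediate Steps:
-6*8/485 + 133/(-110) = -48*1/485 + 133*(-1/110) = -48/485 - 133/110 = -13957/10670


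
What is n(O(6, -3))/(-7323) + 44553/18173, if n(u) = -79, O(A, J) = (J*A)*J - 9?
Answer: 327697286/133080879 ≈ 2.4624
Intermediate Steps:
O(A, J) = -9 + A*J**2 (O(A, J) = (A*J)*J - 9 = A*J**2 - 9 = -9 + A*J**2)
n(O(6, -3))/(-7323) + 44553/18173 = -79/(-7323) + 44553/18173 = -79*(-1/7323) + 44553*(1/18173) = 79/7323 + 44553/18173 = 327697286/133080879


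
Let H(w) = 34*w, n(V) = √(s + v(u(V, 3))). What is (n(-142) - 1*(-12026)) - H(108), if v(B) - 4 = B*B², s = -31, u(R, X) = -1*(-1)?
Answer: 8354 + I*√26 ≈ 8354.0 + 5.099*I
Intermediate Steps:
u(R, X) = 1
v(B) = 4 + B³ (v(B) = 4 + B*B² = 4 + B³)
n(V) = I*√26 (n(V) = √(-31 + (4 + 1³)) = √(-31 + (4 + 1)) = √(-31 + 5) = √(-26) = I*√26)
(n(-142) - 1*(-12026)) - H(108) = (I*√26 - 1*(-12026)) - 34*108 = (I*√26 + 12026) - 1*3672 = (12026 + I*√26) - 3672 = 8354 + I*√26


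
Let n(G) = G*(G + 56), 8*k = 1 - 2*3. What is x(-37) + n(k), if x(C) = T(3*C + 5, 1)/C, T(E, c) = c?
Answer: -82019/2368 ≈ -34.636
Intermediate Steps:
k = -5/8 (k = (1 - 2*3)/8 = (1 - 6)/8 = (⅛)*(-5) = -5/8 ≈ -0.62500)
x(C) = 1/C
n(G) = G*(56 + G)
x(-37) + n(k) = 1/(-37) - 5*(56 - 5/8)/8 = -1/37 - 5/8*443/8 = -1/37 - 2215/64 = -82019/2368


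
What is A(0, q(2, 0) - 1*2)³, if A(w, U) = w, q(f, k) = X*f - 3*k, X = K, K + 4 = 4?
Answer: 0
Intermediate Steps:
K = 0 (K = -4 + 4 = 0)
X = 0
q(f, k) = -3*k (q(f, k) = 0*f - 3*k = 0 - 3*k = -3*k)
A(0, q(2, 0) - 1*2)³ = 0³ = 0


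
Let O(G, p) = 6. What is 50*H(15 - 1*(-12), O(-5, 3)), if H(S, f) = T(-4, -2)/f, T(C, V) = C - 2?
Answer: -50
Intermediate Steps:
T(C, V) = -2 + C
H(S, f) = -6/f (H(S, f) = (-2 - 4)/f = -6/f)
50*H(15 - 1*(-12), O(-5, 3)) = 50*(-6/6) = 50*(-6*1/6) = 50*(-1) = -50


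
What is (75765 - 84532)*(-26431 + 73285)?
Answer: -410769018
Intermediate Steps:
(75765 - 84532)*(-26431 + 73285) = -8767*46854 = -410769018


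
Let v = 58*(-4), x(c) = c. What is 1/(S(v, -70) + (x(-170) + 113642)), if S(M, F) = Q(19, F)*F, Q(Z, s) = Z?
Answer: 1/112142 ≈ 8.9173e-6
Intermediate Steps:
v = -232
S(M, F) = 19*F
1/(S(v, -70) + (x(-170) + 113642)) = 1/(19*(-70) + (-170 + 113642)) = 1/(-1330 + 113472) = 1/112142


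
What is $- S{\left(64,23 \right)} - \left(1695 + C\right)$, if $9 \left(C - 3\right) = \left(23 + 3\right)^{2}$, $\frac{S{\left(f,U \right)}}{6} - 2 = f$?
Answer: $- \frac{19522}{9} \approx -2169.1$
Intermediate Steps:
$S{\left(f,U \right)} = 12 + 6 f$
$C = \frac{703}{9}$ ($C = 3 + \frac{\left(23 + 3\right)^{2}}{9} = 3 + \frac{26^{2}}{9} = 3 + \frac{1}{9} \cdot 676 = 3 + \frac{676}{9} = \frac{703}{9} \approx 78.111$)
$- S{\left(64,23 \right)} - \left(1695 + C\right) = - (12 + 6 \cdot 64) - \frac{15958}{9} = - (12 + 384) - \frac{15958}{9} = \left(-1\right) 396 - \frac{15958}{9} = -396 - \frac{15958}{9} = - \frac{19522}{9}$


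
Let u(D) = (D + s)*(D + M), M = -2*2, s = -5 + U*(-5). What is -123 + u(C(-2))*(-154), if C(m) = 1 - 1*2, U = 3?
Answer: -16293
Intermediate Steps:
s = -20 (s = -5 + 3*(-5) = -5 - 15 = -20)
M = -4
C(m) = -1 (C(m) = 1 - 2 = -1)
u(D) = (-20 + D)*(-4 + D) (u(D) = (D - 20)*(D - 4) = (-20 + D)*(-4 + D))
-123 + u(C(-2))*(-154) = -123 + (80 + (-1)**2 - 24*(-1))*(-154) = -123 + (80 + 1 + 24)*(-154) = -123 + 105*(-154) = -123 - 16170 = -16293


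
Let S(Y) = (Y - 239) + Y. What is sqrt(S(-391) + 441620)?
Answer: sqrt(440599) ≈ 663.78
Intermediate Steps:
S(Y) = -239 + 2*Y (S(Y) = (-239 + Y) + Y = -239 + 2*Y)
sqrt(S(-391) + 441620) = sqrt((-239 + 2*(-391)) + 441620) = sqrt((-239 - 782) + 441620) = sqrt(-1021 + 441620) = sqrt(440599)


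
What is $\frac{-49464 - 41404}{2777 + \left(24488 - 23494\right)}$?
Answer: $- \frac{90868}{3771} \approx -24.097$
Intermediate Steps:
$\frac{-49464 - 41404}{2777 + \left(24488 - 23494\right)} = - \frac{90868}{2777 + 994} = - \frac{90868}{3771}$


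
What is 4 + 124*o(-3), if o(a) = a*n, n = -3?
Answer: 1120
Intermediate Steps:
o(a) = -3*a (o(a) = a*(-3) = -3*a)
4 + 124*o(-3) = 4 + 124*(-3*(-3)) = 4 + 124*9 = 4 + 1116 = 1120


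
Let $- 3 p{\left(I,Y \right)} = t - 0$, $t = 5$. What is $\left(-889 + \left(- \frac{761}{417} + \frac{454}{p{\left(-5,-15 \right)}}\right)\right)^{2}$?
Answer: $\frac{5882196504976}{4347225} \approx 1.3531 \cdot 10^{6}$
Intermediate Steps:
$p{\left(I,Y \right)} = - \frac{5}{3}$ ($p{\left(I,Y \right)} = - \frac{5 - 0}{3} = - \frac{5 + 0}{3} = \left(- \frac{1}{3}\right) 5 = - \frac{5}{3}$)
$\left(-889 + \left(- \frac{761}{417} + \frac{454}{p{\left(-5,-15 \right)}}\right)\right)^{2} = \left(-889 + \left(- \frac{761}{417} + \frac{454}{- \frac{5}{3}}\right)\right)^{2} = \left(-889 + \left(\left(-761\right) \frac{1}{417} + 454 \left(- \frac{3}{5}\right)\right)\right)^{2} = \left(-889 - \frac{571759}{2085}\right)^{2} = \left(- \frac{2425324}{2085}\right)^{2} = \frac{5882196504976}{4347225}$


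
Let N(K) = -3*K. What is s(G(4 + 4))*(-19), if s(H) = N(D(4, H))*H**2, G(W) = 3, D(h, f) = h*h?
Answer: 8208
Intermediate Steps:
D(h, f) = h**2
s(H) = -48*H**2 (s(H) = (-3*4**2)*H**2 = (-3*16)*H**2 = -48*H**2)
s(G(4 + 4))*(-19) = -48*3**2*(-19) = -48*9*(-19) = -432*(-19) = 8208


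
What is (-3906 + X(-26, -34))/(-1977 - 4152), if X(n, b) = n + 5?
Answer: 1309/2043 ≈ 0.64072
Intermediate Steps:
X(n, b) = 5 + n
(-3906 + X(-26, -34))/(-1977 - 4152) = (-3906 + (5 - 26))/(-1977 - 4152) = (-3906 - 21)/(-6129) = -3927*(-1/6129) = 1309/2043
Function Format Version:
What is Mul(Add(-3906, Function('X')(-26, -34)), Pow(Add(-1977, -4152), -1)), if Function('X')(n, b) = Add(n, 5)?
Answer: Rational(1309, 2043) ≈ 0.64072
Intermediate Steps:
Function('X')(n, b) = Add(5, n)
Mul(Add(-3906, Function('X')(-26, -34)), Pow(Add(-1977, -4152), -1)) = Mul(Add(-3906, Add(5, -26)), Pow(Add(-1977, -4152), -1)) = Mul(Add(-3906, -21), Pow(-6129, -1)) = Mul(-3927, Rational(-1, 6129)) = Rational(1309, 2043)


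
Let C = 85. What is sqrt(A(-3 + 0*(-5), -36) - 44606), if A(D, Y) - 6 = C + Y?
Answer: I*sqrt(44551) ≈ 211.07*I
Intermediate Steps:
A(D, Y) = 91 + Y (A(D, Y) = 6 + (85 + Y) = 91 + Y)
sqrt(A(-3 + 0*(-5), -36) - 44606) = sqrt((91 - 36) - 44606) = sqrt(55 - 44606) = sqrt(-44551) = I*sqrt(44551)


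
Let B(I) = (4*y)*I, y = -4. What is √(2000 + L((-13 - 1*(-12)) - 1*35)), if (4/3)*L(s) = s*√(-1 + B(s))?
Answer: √(2000 - 135*√23) ≈ 36.777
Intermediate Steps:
B(I) = -16*I (B(I) = (4*(-4))*I = -16*I)
L(s) = 3*s*√(-1 - 16*s)/4 (L(s) = 3*(s*√(-1 - 16*s))/4 = 3*s*√(-1 - 16*s)/4)
√(2000 + L((-13 - 1*(-12)) - 1*35)) = √(2000 + 3*((-13 - 1*(-12)) - 1*35)*√(-1 - 16*((-13 - 1*(-12)) - 1*35))/4) = √(2000 + 3*((-13 + 12) - 35)*√(-1 - 16*((-13 + 12) - 35))/4) = √(2000 + 3*(-1 - 35)*√(-1 - 16*(-1 - 35))/4) = √(2000 + (¾)*(-36)*√(-1 - 16*(-36))) = √(2000 + (¾)*(-36)*√(-1 + 576)) = √(2000 + (¾)*(-36)*√575) = √(2000 + (¾)*(-36)*(5*√23)) = √(2000 - 135*√23)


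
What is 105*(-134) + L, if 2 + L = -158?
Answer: -14230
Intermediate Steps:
L = -160 (L = -2 - 158 = -160)
105*(-134) + L = 105*(-134) - 160 = -14070 - 160 = -14230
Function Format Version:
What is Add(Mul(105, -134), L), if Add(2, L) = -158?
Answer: -14230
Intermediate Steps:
L = -160 (L = Add(-2, -158) = -160)
Add(Mul(105, -134), L) = Add(Mul(105, -134), -160) = Add(-14070, -160) = -14230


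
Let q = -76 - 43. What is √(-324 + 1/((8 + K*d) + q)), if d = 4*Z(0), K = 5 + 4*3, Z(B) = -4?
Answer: I*√47527619/383 ≈ 18.0*I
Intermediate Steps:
q = -119
K = 17 (K = 5 + 12 = 17)
d = -16 (d = 4*(-4) = -16)
√(-324 + 1/((8 + K*d) + q)) = √(-324 + 1/((8 + 17*(-16)) - 119)) = √(-324 + 1/((8 - 272) - 119)) = √(-324 + 1/(-264 - 119)) = √(-324 + 1/(-383)) = √(-324 - 1/383) = √(-124093/383) = I*√47527619/383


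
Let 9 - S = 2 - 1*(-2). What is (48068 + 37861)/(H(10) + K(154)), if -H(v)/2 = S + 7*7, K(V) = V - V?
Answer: -28643/36 ≈ -795.64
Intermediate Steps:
S = 5 (S = 9 - (2 - 1*(-2)) = 9 - (2 + 2) = 9 - 1*4 = 9 - 4 = 5)
K(V) = 0
H(v) = -108 (H(v) = -2*(5 + 7*7) = -2*(5 + 49) = -2*54 = -108)
(48068 + 37861)/(H(10) + K(154)) = (48068 + 37861)/(-108 + 0) = 85929/(-108) = 85929*(-1/108) = -28643/36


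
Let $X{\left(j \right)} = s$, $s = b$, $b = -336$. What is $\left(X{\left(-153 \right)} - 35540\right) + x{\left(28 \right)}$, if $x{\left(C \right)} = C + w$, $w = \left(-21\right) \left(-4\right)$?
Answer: $-35764$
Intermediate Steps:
$w = 84$
$s = -336$
$X{\left(j \right)} = -336$
$x{\left(C \right)} = 84 + C$ ($x{\left(C \right)} = C + 84 = 84 + C$)
$\left(X{\left(-153 \right)} - 35540\right) + x{\left(28 \right)} = \left(-336 - 35540\right) + \left(84 + 28\right) = -35876 + 112 = -35764$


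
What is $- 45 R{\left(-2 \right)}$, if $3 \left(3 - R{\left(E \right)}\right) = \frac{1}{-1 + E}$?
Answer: $-140$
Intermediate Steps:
$R{\left(E \right)} = 3 - \frac{1}{3 \left(-1 + E\right)}$
$- 45 R{\left(-2 \right)} = - 45 \frac{-10 + 9 \left(-2\right)}{3 \left(-1 - 2\right)} = - 45 \frac{-10 - 18}{3 \left(-3\right)} = - 45 \cdot \frac{1}{3} \left(- \frac{1}{3}\right) \left(-28\right) = \left(-45\right) \frac{28}{9} = -140$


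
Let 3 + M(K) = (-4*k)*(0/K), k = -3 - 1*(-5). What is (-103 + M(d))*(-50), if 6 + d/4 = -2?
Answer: 5300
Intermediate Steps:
d = -32 (d = -24 + 4*(-2) = -24 - 8 = -32)
k = 2 (k = -3 + 5 = 2)
M(K) = -3 (M(K) = -3 + (-4*2)*(0/K) = -3 - 8*0 = -3 + 0 = -3)
(-103 + M(d))*(-50) = (-103 - 3)*(-50) = -106*(-50) = 5300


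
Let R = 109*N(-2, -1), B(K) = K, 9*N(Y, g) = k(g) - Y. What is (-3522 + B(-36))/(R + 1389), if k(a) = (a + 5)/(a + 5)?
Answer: -5337/2138 ≈ -2.4963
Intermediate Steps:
k(a) = 1 (k(a) = (5 + a)/(5 + a) = 1)
N(Y, g) = ⅑ - Y/9 (N(Y, g) = (1 - Y)/9 = ⅑ - Y/9)
R = 109/3 (R = 109*(⅑ - ⅑*(-2)) = 109*(⅑ + 2/9) = 109*(⅓) = 109/3 ≈ 36.333)
(-3522 + B(-36))/(R + 1389) = (-3522 - 36)/(109/3 + 1389) = -3558/4276/3 = -3558*3/4276 = -5337/2138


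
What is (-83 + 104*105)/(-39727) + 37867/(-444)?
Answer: -1509153937/17638788 ≈ -85.559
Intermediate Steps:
(-83 + 104*105)/(-39727) + 37867/(-444) = (-83 + 10920)*(-1/39727) + 37867*(-1/444) = 10837*(-1/39727) - 37867/444 = -10837/39727 - 37867/444 = -1509153937/17638788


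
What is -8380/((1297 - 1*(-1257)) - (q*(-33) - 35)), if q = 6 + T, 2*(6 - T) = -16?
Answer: -8380/3249 ≈ -2.5793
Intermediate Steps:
T = 14 (T = 6 - ½*(-16) = 6 + 8 = 14)
q = 20 (q = 6 + 14 = 20)
-8380/((1297 - 1*(-1257)) - (q*(-33) - 35)) = -8380/((1297 - 1*(-1257)) - (20*(-33) - 35)) = -8380/((1297 + 1257) - (-660 - 35)) = -8380/(2554 - 1*(-695)) = -8380/(2554 + 695) = -8380/3249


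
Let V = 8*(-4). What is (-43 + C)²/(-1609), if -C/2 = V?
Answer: -441/1609 ≈ -0.27408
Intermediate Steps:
V = -32
C = 64 (C = -2*(-32) = 64)
(-43 + C)²/(-1609) = (-43 + 64)²/(-1609) = 21²*(-1/1609) = 441*(-1/1609) = -441/1609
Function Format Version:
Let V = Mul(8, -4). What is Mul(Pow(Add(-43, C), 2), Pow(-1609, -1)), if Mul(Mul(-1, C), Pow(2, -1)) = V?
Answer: Rational(-441, 1609) ≈ -0.27408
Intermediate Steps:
V = -32
C = 64 (C = Mul(-2, -32) = 64)
Mul(Pow(Add(-43, C), 2), Pow(-1609, -1)) = Mul(Pow(Add(-43, 64), 2), Pow(-1609, -1)) = Mul(Pow(21, 2), Rational(-1, 1609)) = Mul(441, Rational(-1, 1609)) = Rational(-441, 1609)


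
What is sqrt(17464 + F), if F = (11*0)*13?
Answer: 2*sqrt(4366) ≈ 132.15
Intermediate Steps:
F = 0 (F = 0*13 = 0)
sqrt(17464 + F) = sqrt(17464 + 0) = sqrt(17464) = 2*sqrt(4366)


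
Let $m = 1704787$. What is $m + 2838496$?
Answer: $4543283$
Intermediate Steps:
$m + 2838496 = 1704787 + 2838496 = 4543283$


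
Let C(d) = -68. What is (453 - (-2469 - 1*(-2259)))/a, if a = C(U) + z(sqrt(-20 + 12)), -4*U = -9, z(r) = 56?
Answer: -221/4 ≈ -55.250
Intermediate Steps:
U = 9/4 (U = -1/4*(-9) = 9/4 ≈ 2.2500)
a = -12 (a = -68 + 56 = -12)
(453 - (-2469 - 1*(-2259)))/a = (453 - (-2469 - 1*(-2259)))/(-12) = (453 - (-2469 + 2259))*(-1/12) = (453 - 1*(-210))*(-1/12) = (453 + 210)*(-1/12) = 663*(-1/12) = -221/4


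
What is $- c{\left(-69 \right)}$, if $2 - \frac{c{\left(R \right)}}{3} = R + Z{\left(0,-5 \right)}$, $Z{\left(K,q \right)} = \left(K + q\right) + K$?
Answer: $-228$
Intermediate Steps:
$Z{\left(K,q \right)} = q + 2 K$
$c{\left(R \right)} = 21 - 3 R$ ($c{\left(R \right)} = 6 - 3 \left(R + \left(-5 + 2 \cdot 0\right)\right) = 6 - 3 \left(R + \left(-5 + 0\right)\right) = 6 - 3 \left(R - 5\right) = 6 - 3 \left(-5 + R\right) = 6 - \left(-15 + 3 R\right) = 21 - 3 R$)
$- c{\left(-69 \right)} = - (21 - -207) = - (21 + 207) = \left(-1\right) 228 = -228$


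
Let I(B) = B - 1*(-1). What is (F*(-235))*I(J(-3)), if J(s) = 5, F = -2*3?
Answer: 8460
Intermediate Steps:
F = -6
I(B) = 1 + B (I(B) = B + 1 = 1 + B)
(F*(-235))*I(J(-3)) = (-6*(-235))*(1 + 5) = 1410*6 = 8460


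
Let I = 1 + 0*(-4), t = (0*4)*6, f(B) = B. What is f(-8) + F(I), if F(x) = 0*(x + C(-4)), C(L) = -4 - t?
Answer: -8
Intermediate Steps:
t = 0 (t = 0*6 = 0)
C(L) = -4 (C(L) = -4 - 1*0 = -4 + 0 = -4)
I = 1 (I = 1 + 0 = 1)
F(x) = 0 (F(x) = 0*(x - 4) = 0*(-4 + x) = 0)
f(-8) + F(I) = -8 + 0 = -8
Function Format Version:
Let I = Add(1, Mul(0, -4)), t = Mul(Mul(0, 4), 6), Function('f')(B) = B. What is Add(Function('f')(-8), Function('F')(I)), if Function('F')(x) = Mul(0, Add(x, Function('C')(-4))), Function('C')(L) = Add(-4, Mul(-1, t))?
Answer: -8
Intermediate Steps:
t = 0 (t = Mul(0, 6) = 0)
Function('C')(L) = -4 (Function('C')(L) = Add(-4, Mul(-1, 0)) = Add(-4, 0) = -4)
I = 1 (I = Add(1, 0) = 1)
Function('F')(x) = 0 (Function('F')(x) = Mul(0, Add(x, -4)) = Mul(0, Add(-4, x)) = 0)
Add(Function('f')(-8), Function('F')(I)) = Add(-8, 0) = -8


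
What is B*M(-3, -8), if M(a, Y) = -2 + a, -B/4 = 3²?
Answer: 180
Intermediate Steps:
B = -36 (B = -4*3² = -4*9 = -36)
B*M(-3, -8) = -36*(-2 - 3) = -36*(-5) = 180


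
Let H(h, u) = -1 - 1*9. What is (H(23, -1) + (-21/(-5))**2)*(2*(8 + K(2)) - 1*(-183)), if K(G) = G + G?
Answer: 39537/25 ≈ 1581.5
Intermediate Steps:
K(G) = 2*G
H(h, u) = -10 (H(h, u) = -1 - 9 = -10)
(H(23, -1) + (-21/(-5))**2)*(2*(8 + K(2)) - 1*(-183)) = (-10 + (-21/(-5))**2)*(2*(8 + 2*2) - 1*(-183)) = (-10 + (-21*(-1/5))**2)*(2*(8 + 4) + 183) = (-10 + (21/5)**2)*(2*12 + 183) = (-10 + 441/25)*(24 + 183) = (191/25)*207 = 39537/25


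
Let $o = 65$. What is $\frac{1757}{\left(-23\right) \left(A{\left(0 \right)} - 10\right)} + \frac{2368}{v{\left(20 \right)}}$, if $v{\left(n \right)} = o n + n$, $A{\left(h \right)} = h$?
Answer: $\frac{71597}{7590} \approx 9.4331$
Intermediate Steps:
$v{\left(n \right)} = 66 n$ ($v{\left(n \right)} = 65 n + n = 66 n$)
$\frac{1757}{\left(-23\right) \left(A{\left(0 \right)} - 10\right)} + \frac{2368}{v{\left(20 \right)}} = \frac{1757}{\left(-23\right) \left(0 - 10\right)} + \frac{2368}{66 \cdot 20} = \frac{1757}{\left(-23\right) \left(-10\right)} + \frac{2368}{1320} = \frac{1757}{230} + 2368 \cdot \frac{1}{1320} = 1757 \cdot \frac{1}{230} + \frac{296}{165} = \frac{1757}{230} + \frac{296}{165} = \frac{71597}{7590}$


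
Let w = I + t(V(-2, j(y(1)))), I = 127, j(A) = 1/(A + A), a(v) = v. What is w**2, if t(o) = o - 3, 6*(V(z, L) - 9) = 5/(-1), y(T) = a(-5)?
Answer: 628849/36 ≈ 17468.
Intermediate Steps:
y(T) = -5
j(A) = 1/(2*A)
V(z, L) = 49/6 (V(z, L) = 9 + (5/(-1))/6 = 9 + (5*(-1))/6 = 9 + (1/6)*(-5) = 9 - 5/6 = 49/6)
t(o) = -3 + o
w = 793/6 (w = 127 + (-3 + 49/6) = 127 + 31/6 = 793/6 ≈ 132.17)
w**2 = (793/6)**2 = 628849/36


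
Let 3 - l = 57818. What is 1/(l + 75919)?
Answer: 1/18104 ≈ 5.5236e-5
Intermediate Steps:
l = -57815 (l = 3 - 1*57818 = 3 - 57818 = -57815)
1/(l + 75919) = 1/(-57815 + 75919) = 1/18104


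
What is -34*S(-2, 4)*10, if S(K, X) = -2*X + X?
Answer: 1360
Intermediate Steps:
S(K, X) = -X
-34*S(-2, 4)*10 = -(-34)*4*10 = -34*(-4)*10 = 136*10 = 1360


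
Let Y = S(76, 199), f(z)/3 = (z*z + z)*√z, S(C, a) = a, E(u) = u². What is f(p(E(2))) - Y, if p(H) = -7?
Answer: -199 + 126*I*√7 ≈ -199.0 + 333.36*I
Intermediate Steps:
f(z) = 3*√z*(z + z²) (f(z) = 3*((z*z + z)*√z) = 3*((z² + z)*√z) = 3*((z + z²)*√z) = 3*(√z*(z + z²)) = 3*√z*(z + z²))
Y = 199
f(p(E(2))) - Y = 3*(-7)^(3/2)*(1 - 7) - 1*199 = 3*(-7*I*√7)*(-6) - 199 = 126*I*√7 - 199 = -199 + 126*I*√7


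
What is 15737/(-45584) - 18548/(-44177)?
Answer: 21468369/287680624 ≈ 0.074626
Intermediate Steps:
15737/(-45584) - 18548/(-44177) = 15737*(-1/45584) - 18548*(-1/44177) = -15737/45584 + 18548/44177 = 21468369/287680624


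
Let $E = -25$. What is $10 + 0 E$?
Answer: $10$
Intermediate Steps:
$10 + 0 E = 10 + 0 \left(-25\right) = 10 + 0 = 10$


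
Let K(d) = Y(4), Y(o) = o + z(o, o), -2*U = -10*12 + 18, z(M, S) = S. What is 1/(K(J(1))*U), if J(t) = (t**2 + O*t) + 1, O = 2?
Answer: 1/408 ≈ 0.0024510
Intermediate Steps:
J(t) = 1 + t**2 + 2*t (J(t) = (t**2 + 2*t) + 1 = 1 + t**2 + 2*t)
U = 51 (U = -(-10*12 + 18)/2 = -(-120 + 18)/2 = -1/2*(-102) = 51)
Y(o) = 2*o (Y(o) = o + o = 2*o)
K(d) = 8 (K(d) = 2*4 = 8)
1/(K(J(1))*U) = 1/(8*51) = 1/408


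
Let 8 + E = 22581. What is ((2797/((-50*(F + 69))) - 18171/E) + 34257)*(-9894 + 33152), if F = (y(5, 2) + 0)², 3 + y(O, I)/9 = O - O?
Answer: 358792025074775651/450331350 ≈ 7.9673e+8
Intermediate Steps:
E = 22573 (E = -8 + 22581 = 22573)
y(O, I) = -27 (y(O, I) = -27 + 9*(O - O) = -27 + 9*0 = -27 + 0 = -27)
F = 729 (F = (-27 + 0)² = (-27)² = 729)
((2797/((-50*(F + 69))) - 18171/E) + 34257)*(-9894 + 33152) = ((2797/((-50*(729 + 69))) - 18171/22573) + 34257)*(-9894 + 33152) = ((2797/((-50*798)) - 18171*1/22573) + 34257)*23258 = ((2797/(-39900) - 18171/22573) + 34257)*23258 = ((2797*(-1/39900) - 18171/22573) + 34257)*23258 = ((-2797/39900 - 18171/22573) + 34257)*23258 = (-788159581/900662700 + 34257)*23258 = (30853213954319/900662700)*23258 = 358792025074775651/450331350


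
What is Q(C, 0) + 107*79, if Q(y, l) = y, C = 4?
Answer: 8457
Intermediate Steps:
Q(C, 0) + 107*79 = 4 + 107*79 = 4 + 8453 = 8457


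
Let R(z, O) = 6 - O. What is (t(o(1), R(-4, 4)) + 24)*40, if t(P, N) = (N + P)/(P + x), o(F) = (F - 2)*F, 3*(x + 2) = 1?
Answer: 945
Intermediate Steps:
x = -5/3 (x = -2 + (⅓)*1 = -2 + ⅓ = -5/3 ≈ -1.6667)
o(F) = F*(-2 + F) (o(F) = (-2 + F)*F = F*(-2 + F))
t(P, N) = (N + P)/(-5/3 + P) (t(P, N) = (N + P)/(P - 5/3) = (N + P)/(-5/3 + P))
(t(o(1), R(-4, 4)) + 24)*40 = (3*((6 - 1*4) + 1*(-2 + 1))/(-5 + 3*(1*(-2 + 1))) + 24)*40 = (3*((6 - 4) + 1*(-1))/(-5 + 3*(1*(-1))) + 24)*40 = (3*(2 - 1)/(-5 + 3*(-1)) + 24)*40 = (3*1/(-5 - 3) + 24)*40 = (3*1/(-8) + 24)*40 = (3*(-⅛)*1 + 24)*40 = (-3/8 + 24)*40 = (189/8)*40 = 945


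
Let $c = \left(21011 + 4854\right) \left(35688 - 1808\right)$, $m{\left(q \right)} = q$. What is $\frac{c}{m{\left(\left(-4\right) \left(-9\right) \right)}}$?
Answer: $\frac{219076550}{9} \approx 2.4342 \cdot 10^{7}$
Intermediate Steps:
$c = 876306200$ ($c = 25865 \cdot 33880 = 876306200$)
$\frac{c}{m{\left(\left(-4\right) \left(-9\right) \right)}} = \frac{876306200}{\left(-4\right) \left(-9\right)} = \frac{876306200}{36} = 876306200 \cdot \frac{1}{36} = \frac{219076550}{9}$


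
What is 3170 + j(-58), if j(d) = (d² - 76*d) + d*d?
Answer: 14306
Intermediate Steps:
j(d) = -76*d + 2*d² (j(d) = (d² - 76*d) + d² = -76*d + 2*d²)
3170 + j(-58) = 3170 + 2*(-58)*(-38 - 58) = 3170 + 2*(-58)*(-96) = 3170 + 11136 = 14306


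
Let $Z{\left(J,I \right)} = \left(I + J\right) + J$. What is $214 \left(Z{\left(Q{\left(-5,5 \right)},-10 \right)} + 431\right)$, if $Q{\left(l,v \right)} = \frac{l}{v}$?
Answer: $89666$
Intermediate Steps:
$Z{\left(J,I \right)} = I + 2 J$
$214 \left(Z{\left(Q{\left(-5,5 \right)},-10 \right)} + 431\right) = 214 \left(\left(-10 + 2 \left(- \frac{5}{5}\right)\right) + 431\right) = 214 \left(\left(-10 + 2 \left(\left(-5\right) \frac{1}{5}\right)\right) + 431\right) = 214 \left(\left(-10 + 2 \left(-1\right)\right) + 431\right) = 214 \left(\left(-10 - 2\right) + 431\right) = 214 \left(-12 + 431\right) = 214 \cdot 419 = 89666$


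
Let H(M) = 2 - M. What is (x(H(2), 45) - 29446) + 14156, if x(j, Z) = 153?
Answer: -15137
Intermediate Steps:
(x(H(2), 45) - 29446) + 14156 = (153 - 29446) + 14156 = -29293 + 14156 = -15137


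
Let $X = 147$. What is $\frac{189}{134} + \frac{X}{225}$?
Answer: $\frac{20741}{10050} \approx 2.0638$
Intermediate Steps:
$\frac{189}{134} + \frac{X}{225} = \frac{189}{134} + \frac{147}{225} = 189 \cdot \frac{1}{134} + 147 \cdot \frac{1}{225} = \frac{189}{134} + \frac{49}{75} = \frac{20741}{10050}$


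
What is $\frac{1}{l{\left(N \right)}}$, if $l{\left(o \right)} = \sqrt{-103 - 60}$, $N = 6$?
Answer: $- \frac{i \sqrt{163}}{163} \approx - 0.078326 i$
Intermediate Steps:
$l{\left(o \right)} = i \sqrt{163}$ ($l{\left(o \right)} = \sqrt{-163} = i \sqrt{163}$)
$\frac{1}{l{\left(N \right)}} = \frac{1}{i \sqrt{163}} = - \frac{i \sqrt{163}}{163}$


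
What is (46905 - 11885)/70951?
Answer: 35020/70951 ≈ 0.49358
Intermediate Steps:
(46905 - 11885)/70951 = 35020*(1/70951) = 35020/70951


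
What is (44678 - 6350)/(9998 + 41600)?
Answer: 19164/25799 ≈ 0.74282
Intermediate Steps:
(44678 - 6350)/(9998 + 41600) = 38328/51598 = 38328*(1/51598) = 19164/25799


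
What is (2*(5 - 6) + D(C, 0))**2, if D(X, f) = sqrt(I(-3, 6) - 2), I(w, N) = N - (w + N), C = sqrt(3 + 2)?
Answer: 1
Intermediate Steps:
C = sqrt(5) ≈ 2.2361
I(w, N) = -w (I(w, N) = N - (N + w) = N + (-N - w) = -w)
D(X, f) = 1 (D(X, f) = sqrt(-1*(-3) - 2) = sqrt(3 - 2) = sqrt(1) = 1)
(2*(5 - 6) + D(C, 0))**2 = (2*(5 - 6) + 1)**2 = (2*(-1) + 1)**2 = (-2 + 1)**2 = (-1)**2 = 1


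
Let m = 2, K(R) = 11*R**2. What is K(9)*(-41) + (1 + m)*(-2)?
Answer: -36537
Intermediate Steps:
K(9)*(-41) + (1 + m)*(-2) = (11*9**2)*(-41) + (1 + 2)*(-2) = (11*81)*(-41) + 3*(-2) = 891*(-41) - 6 = -36531 - 6 = -36537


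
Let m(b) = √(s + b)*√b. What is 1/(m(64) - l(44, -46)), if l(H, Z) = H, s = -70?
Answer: -11/580 - I*√6/290 ≈ -0.018966 - 0.0084465*I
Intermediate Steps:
m(b) = √b*√(-70 + b) (m(b) = √(-70 + b)*√b = √b*√(-70 + b))
1/(m(64) - l(44, -46)) = 1/(√64*√(-70 + 64) - 1*44) = 1/(8*√(-6) - 44) = 1/(8*(I*√6) - 44) = 1/(8*I*√6 - 44) = 1/(-44 + 8*I*√6)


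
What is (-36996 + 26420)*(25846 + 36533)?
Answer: -659720304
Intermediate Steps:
(-36996 + 26420)*(25846 + 36533) = -10576*62379 = -659720304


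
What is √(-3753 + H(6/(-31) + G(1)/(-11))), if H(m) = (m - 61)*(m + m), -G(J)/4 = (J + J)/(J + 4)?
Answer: I*√10892994557/1705 ≈ 61.214*I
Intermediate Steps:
G(J) = -8*J/(4 + J) (G(J) = -4*(J + J)/(J + 4) = -4*2*J/(4 + J) = -8*J/(4 + J))
H(m) = 2*m*(-61 + m) (H(m) = (-61 + m)*(2*m) = 2*m*(-61 + m))
√(-3753 + H(6/(-31) + G(1)/(-11))) = √(-3753 + 2*(6/(-31) - 8*1/(4 + 1)/(-11))*(-61 + (6/(-31) - 8*1/(4 + 1)/(-11)))) = √(-3753 + 2*(6*(-1/31) - 8*1/5*(-1/11))*(-61 + (6*(-1/31) - 8*1/5*(-1/11)))) = √(-3753 + 2*(-6/31 - 8*1*⅕*(-1/11))*(-61 + (-6/31 - 8*1*⅕*(-1/11)))) = √(-3753 + 2*(-6/31 - 8/5*(-1/11))*(-61 + (-6/31 - 8/5*(-1/11)))) = √(-3753 + 2*(-6/31 + 8/55)*(-61 + (-6/31 + 8/55))) = √(-3753 + 2*(-82/1705)*(-61 - 82/1705)) = √(-3753 + 2*(-82/1705)*(-104087/1705)) = √(-3753 + 17070268/2907025) = √(-10892994557/2907025) = I*√10892994557/1705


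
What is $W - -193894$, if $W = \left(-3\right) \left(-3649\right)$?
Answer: $204841$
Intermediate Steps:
$W = 10947$
$W - -193894 = 10947 - -193894 = 10947 + 193894 = 204841$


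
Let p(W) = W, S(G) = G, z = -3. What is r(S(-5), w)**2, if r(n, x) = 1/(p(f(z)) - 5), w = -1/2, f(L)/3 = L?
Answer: 1/196 ≈ 0.0051020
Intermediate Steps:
f(L) = 3*L
w = -1/2 (w = -1*1/2 = -1/2 ≈ -0.50000)
r(n, x) = -1/14 (r(n, x) = 1/(3*(-3) - 5) = 1/(-9 - 5) = 1/(-14) = -1/14)
r(S(-5), w)**2 = (-1/14)**2 = 1/196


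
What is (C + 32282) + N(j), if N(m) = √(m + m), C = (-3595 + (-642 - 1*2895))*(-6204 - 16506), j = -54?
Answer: 162000002 + 6*I*√3 ≈ 1.62e+8 + 10.392*I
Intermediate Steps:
C = 161967720 (C = (-3595 + (-642 - 2895))*(-22710) = (-3595 - 3537)*(-22710) = -7132*(-22710) = 161967720)
N(m) = √2*√m (N(m) = √(2*m) = √2*√m)
(C + 32282) + N(j) = (161967720 + 32282) + √2*√(-54) = 162000002 + √2*(3*I*√6) = 162000002 + 6*I*√3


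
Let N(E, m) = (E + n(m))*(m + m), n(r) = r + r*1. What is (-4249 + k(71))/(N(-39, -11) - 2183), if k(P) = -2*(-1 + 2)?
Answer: 4251/841 ≈ 5.0547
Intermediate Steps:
n(r) = 2*r (n(r) = r + r = 2*r)
N(E, m) = 2*m*(E + 2*m) (N(E, m) = (E + 2*m)*(m + m) = (E + 2*m)*(2*m) = 2*m*(E + 2*m))
k(P) = -2 (k(P) = -2*1 = -2)
(-4249 + k(71))/(N(-39, -11) - 2183) = (-4249 - 2)/(2*(-11)*(-39 + 2*(-11)) - 2183) = -4251/(2*(-11)*(-39 - 22) - 2183) = -4251/(2*(-11)*(-61) - 2183) = -4251/(1342 - 2183) = -4251/(-841) = -4251*(-1/841) = 4251/841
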